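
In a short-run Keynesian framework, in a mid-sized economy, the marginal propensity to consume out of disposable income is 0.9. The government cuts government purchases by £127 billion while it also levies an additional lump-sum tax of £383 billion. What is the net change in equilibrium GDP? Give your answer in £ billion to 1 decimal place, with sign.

Expenditure multiplier = 1/(1 − MPC) = 1/(1 − 0.9) = 1/0.1 = 10.
ΔG contributes k·ΔG = (−£127 billion) / 0.1 = −£1,270 billion.
ΔT of +£383 billion changes first-round spending by −c·ΔT = −£344.7 billion, contributing k·(−c·ΔT) = (−£344.7 billion) / 0.1 = −£3,447 billion.
Net ΔY = k(ΔG − c·ΔT) = (−£471.7 billion) / 0.1 = −£4,717 billion.

−£4,717.0 billion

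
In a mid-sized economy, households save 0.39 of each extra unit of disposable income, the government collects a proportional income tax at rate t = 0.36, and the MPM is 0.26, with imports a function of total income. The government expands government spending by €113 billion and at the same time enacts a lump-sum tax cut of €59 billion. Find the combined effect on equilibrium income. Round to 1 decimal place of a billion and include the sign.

+€171.3 billion

MPC = 1 − MPS = 1 − 0.39 = 0.61.
Expenditure multiplier = 1/(1 − c(1−t) + m) = 1/(1 − 0.61×0.64 + 0.26) = 1/0.8696 ≈ 1.15.
ΔG contributes k·ΔG = (+€113 billion) / 0.8696 ≈ +€129.9 billion.
ΔT of −€59 billion changes first-round spending by −c·ΔT = +€35.99 billion, contributing k·(−c·ΔT) = (+€35.99 billion) / 0.8696 ≈ +€41.4 billion.
Net ΔY = k(ΔG − c·ΔT) = (+€148.99 billion) / 0.8696 ≈ +€171.3 billion.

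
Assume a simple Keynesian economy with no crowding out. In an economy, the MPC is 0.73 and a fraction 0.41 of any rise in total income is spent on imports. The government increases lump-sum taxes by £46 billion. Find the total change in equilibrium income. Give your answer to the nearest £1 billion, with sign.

−£49 billion

A lump-sum tax change of +£46 billion shifts disposable income by −£46 billion; first-round consumption changes by −c × ΔT = −0.73 × (+£46 billion) = −£33.58 billion.
Expenditure multiplier = 1/(1 − c + m) = 1/(1 − 0.73 + 0.41) = 1/0.68 ≈ 1.471.
The tax multiplier is −c × k ≈ −1.074, so ΔY = k × (−c·ΔT) = (−£33.58 billion) / 0.68 ≈ −£49 billion.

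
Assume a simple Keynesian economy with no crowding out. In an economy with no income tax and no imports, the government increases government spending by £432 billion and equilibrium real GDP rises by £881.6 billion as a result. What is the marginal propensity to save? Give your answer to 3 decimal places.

Implied spending multiplier k = ΔY/ΔG = 881.6/432 ≈ 2.0407.
Since k = 1/(1 − MPC), MPC = 1 − 1/k = 1 − ΔG/ΔY = 1 − 432/881.6 ≈ 0.510.
MPS = 1 − MPC = 0.490.

0.490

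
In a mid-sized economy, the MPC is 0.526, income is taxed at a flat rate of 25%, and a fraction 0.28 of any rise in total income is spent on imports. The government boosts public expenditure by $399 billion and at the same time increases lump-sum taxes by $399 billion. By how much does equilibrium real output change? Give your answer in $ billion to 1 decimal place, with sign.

+$213.6 billion

Expenditure multiplier = 1/(1 − c(1−t) + m) = 1/(1 − 0.526×0.75 + 0.28) = 1/0.8855 ≈ 1.129.
ΔG contributes k·ΔG = (+$399 billion) / 0.8855 ≈ +$450.6 billion.
ΔT of +$399 billion changes first-round spending by −c·ΔT = −$209.874 billion, contributing k·(−c·ΔT) = (−$209.874 billion) / 0.8855 ≈ −$237 billion.
Net ΔY = k(ΔG − c·ΔT) = (+$189.126 billion) / 0.8855 ≈ +$213.6 billion.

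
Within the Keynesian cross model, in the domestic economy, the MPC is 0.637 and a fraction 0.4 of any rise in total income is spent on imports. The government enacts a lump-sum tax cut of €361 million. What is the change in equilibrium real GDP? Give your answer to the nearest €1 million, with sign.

A lump-sum tax change of −€361 million shifts disposable income by +€361 million; first-round consumption changes by −c × ΔT = −0.637 × (−€361 million) = +€229.957 million.
Expenditure multiplier = 1/(1 − c + m) = 1/(1 − 0.637 + 0.4) = 1/0.763 ≈ 1.311.
The tax multiplier is −c × k ≈ −0.835, so ΔY = k × (−c·ΔT) = (+€229.957 million) / 0.763 ≈ +€301 million.

+€301 million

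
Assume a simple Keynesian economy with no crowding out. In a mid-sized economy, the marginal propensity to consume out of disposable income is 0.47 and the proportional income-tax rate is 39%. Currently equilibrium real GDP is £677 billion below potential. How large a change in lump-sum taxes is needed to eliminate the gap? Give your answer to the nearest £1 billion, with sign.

Spending multiplier = 1/(1 − c(1−t)) = 1/(1 − 0.47×0.61) = 1/0.7133 ≈ 1.402.
Tax multiplier = −c·k = −0.47/0.7133 ≈ −0.659. Need ΔY = +£677 billion, so ΔT = ΔY/(−c·k) = −(+£677 billion) × 0.7133 / 0.47 ≈ −£1,027 billion.
The government should cut lump-sum taxes by £1,027 billion.

−£1,027 billion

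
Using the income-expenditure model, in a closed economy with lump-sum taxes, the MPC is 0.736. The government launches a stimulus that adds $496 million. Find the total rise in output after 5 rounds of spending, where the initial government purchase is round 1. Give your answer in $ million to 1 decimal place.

$1,473.0 million

Round 1 adds ΔG = $496 million; each later round is MPC = 0.736 times the previous.
After 5 rounds: 496 + 365.056 + 268.681216 + 197.749374976 + 145.543539982336 = ΔG·(1 − c^5)/(1 − c) = 496 × (1 − 0.215967833522176)/0.264 ≈ $1,473 million.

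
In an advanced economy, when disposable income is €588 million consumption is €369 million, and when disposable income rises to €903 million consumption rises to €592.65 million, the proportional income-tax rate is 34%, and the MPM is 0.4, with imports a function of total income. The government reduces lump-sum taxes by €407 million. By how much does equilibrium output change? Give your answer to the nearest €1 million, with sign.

MPC = ΔC/ΔYd = (592.65 − 369)/(903 − 588) = 223.65/315 = 0.71.
A lump-sum tax change of −€407 million shifts disposable income by +€407 million; first-round consumption changes by −c × ΔT = −0.71 × (−€407 million) = +€288.97 million.
Expenditure multiplier = 1/(1 − c(1−t) + m) = 1/(1 − 0.71×0.66 + 0.4) = 1/0.9314 ≈ 1.074.
The tax multiplier is −c × k ≈ −0.762, so ΔY = k × (−c·ΔT) = (+€288.97 million) / 0.9314 ≈ +€310 million.

+€310 million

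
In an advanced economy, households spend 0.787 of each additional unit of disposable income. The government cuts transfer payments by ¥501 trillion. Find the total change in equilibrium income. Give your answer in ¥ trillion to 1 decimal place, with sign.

The transfer change shifts disposable income by −¥501 trillion, so first-round consumption changes by c·ΔTR = 0.787 × (−¥501 trillion) = −¥394.287 trillion.
Expenditure multiplier = 1/(1 − MPC) = 1/(1 − 0.787) = 1/0.213 ≈ 4.695.
The transfer multiplier is c × k ≈ 3.695, so ΔY = k × (c·ΔTR) = (−¥394.287 trillion) / 0.213 ≈ −¥1,851.1 trillion.

−¥1,851.1 trillion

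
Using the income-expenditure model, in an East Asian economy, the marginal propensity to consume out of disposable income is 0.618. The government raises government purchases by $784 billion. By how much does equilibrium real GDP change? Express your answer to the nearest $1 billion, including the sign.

+$2,052 billion

Spending multiplier = 1/(1 − MPC) = 1/(1 − 0.618) = 1/0.382 ≈ 2.618.
ΔY = k × ΔG = (+$784 billion) / 0.382 ≈ +$2,052 billion.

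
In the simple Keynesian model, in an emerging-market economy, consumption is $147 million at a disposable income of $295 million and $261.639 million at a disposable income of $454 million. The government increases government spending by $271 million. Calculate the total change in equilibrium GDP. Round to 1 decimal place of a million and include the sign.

MPC = ΔC/ΔYd = (261.639 − 147)/(454 − 295) = 114.639/159 = 0.721.
Expenditure multiplier = 1/(1 − MPC) = 1/(1 − 0.721) = 1/0.279 ≈ 3.584.
ΔY = k × ΔG = (+$271 million) / 0.279 ≈ +$971.3 million.

+$971.3 million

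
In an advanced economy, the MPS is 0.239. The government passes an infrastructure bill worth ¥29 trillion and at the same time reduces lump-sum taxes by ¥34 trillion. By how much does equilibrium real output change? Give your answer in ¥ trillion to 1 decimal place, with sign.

MPC = 1 − MPS = 1 − 0.239 = 0.761.
Expenditure multiplier = 1/(1 − MPC) = 1/(1 − 0.761) = 1/0.239 ≈ 4.184.
ΔG contributes k·ΔG = (+¥29 trillion) / 0.239 ≈ +¥121.3 trillion.
ΔT of −¥34 trillion changes first-round spending by −c·ΔT = +¥25.874 trillion, contributing k·(−c·ΔT) = (+¥25.874 trillion) / 0.239 ≈ +¥108.3 trillion.
Net ΔY = k(ΔG − c·ΔT) = (+¥54.874 trillion) / 0.239 ≈ +¥229.6 trillion.

+¥229.6 trillion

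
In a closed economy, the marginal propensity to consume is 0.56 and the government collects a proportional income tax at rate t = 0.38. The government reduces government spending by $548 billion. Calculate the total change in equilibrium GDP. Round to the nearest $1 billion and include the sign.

−$839 billion

Spending multiplier = 1/(1 − c(1−t)) = 1/(1 − 0.56×0.62) = 1/0.6528 ≈ 1.532.
ΔY = k × ΔG = (−$548 billion) / 0.6528 ≈ −$839 billion.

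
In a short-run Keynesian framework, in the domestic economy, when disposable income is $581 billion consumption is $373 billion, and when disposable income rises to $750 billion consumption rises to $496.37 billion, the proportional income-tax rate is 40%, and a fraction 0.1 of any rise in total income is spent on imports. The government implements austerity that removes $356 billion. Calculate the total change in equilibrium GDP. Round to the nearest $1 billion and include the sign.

−$538 billion

MPC = ΔC/ΔYd = (496.37 − 373)/(750 − 581) = 123.37/169 = 0.73.
Spending multiplier = 1/(1 − c(1−t) + m) = 1/(1 − 0.73×0.6 + 0.1) = 1/0.662 ≈ 1.511.
ΔY = k × ΔG = (−$356 billion) / 0.662 ≈ −$538 billion.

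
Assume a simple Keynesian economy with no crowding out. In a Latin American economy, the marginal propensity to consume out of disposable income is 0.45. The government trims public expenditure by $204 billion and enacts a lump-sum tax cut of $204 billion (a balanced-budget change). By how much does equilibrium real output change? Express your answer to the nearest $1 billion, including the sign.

−$204 billion

Expenditure multiplier = 1/(1 − MPC) = 1/(1 − 0.45) = 1/0.55 ≈ 1.818.
ΔG contributes k·ΔG = (−$204 billion) / 0.55 ≈ −$370.9 billion.
ΔT of −$204 billion changes first-round spending by −c·ΔT = +$91.8 billion, contributing k·(−c·ΔT) = (+$91.8 billion) / 0.55 ≈ +$166.9 billion.
With ΔG = ΔT and no other leakages, the balanced-budget multiplier is 1, so ΔY = ΔG = −$204 billion.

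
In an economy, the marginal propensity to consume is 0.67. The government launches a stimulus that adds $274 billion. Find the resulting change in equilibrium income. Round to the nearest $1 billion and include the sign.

Expenditure multiplier = 1/(1 − MPC) = 1/(1 − 0.67) = 1/0.33 ≈ 3.03.
ΔY = k × ΔG = (+$274 billion) / 0.33 ≈ +$830 billion.

+$830 billion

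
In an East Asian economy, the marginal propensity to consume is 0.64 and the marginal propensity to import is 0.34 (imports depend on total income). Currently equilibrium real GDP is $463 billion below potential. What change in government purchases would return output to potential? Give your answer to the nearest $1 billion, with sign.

+$324 billion

Spending multiplier = 1/(1 − c + m) = 1/(1 − 0.64 + 0.34) = 1/0.7 ≈ 1.429.
Need ΔY = +$463 billion, so ΔG = ΔY/k = (+$463 billion) × 0.7 ≈ +$324 billion.
The government should increase government purchases by $324 billion.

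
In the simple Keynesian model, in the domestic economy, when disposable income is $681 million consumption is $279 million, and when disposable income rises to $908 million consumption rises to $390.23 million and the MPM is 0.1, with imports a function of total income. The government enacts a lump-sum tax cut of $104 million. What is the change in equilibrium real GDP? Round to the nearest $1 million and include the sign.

MPC = ΔC/ΔYd = (390.23 − 279)/(908 − 681) = 111.23/227 = 0.49.
A lump-sum tax change of −$104 million shifts disposable income by +$104 million; first-round consumption changes by −c × ΔT = −0.49 × (−$104 million) = +$50.96 million.
Expenditure multiplier = 1/(1 − c + m) = 1/(1 − 0.49 + 0.1) = 1/0.61 ≈ 1.639.
The tax multiplier is −c × k ≈ −0.803, so ΔY = k × (−c·ΔT) = (+$50.96 million) / 0.61 ≈ +$84 million.

+$84 million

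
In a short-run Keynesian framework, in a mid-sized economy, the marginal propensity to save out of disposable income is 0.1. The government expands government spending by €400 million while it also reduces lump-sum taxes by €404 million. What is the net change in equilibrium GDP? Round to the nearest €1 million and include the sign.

+€7,636 million

MPC = 1 − MPS = 1 − 0.1 = 0.9.
Expenditure multiplier = 1/(1 − MPC) = 1/(1 − 0.9) = 1/0.1 = 10.
ΔG contributes k·ΔG = (+€400 million) / 0.1 = +€4,000 million.
ΔT of −€404 million changes first-round spending by −c·ΔT = +€363.6 million, contributing k·(−c·ΔT) = (+€363.6 million) / 0.1 = +€3,636 million.
Net ΔY = k(ΔG − c·ΔT) = (+€763.6 million) / 0.1 = +€7,636 million.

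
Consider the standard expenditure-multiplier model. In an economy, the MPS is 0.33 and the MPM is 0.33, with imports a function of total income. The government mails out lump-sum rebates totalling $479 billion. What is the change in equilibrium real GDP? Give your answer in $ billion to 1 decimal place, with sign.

+$486.3 billion

MPC = 1 − MPS = 1 − 0.33 = 0.67.
A lump-sum tax change of −$479 billion shifts disposable income by +$479 billion; first-round consumption changes by −c × ΔT = −0.67 × (−$479 billion) = +$320.93 billion.
Expenditure multiplier = 1/(1 − c + m) = 1/(1 − 0.67 + 0.33) = 1/0.66 ≈ 1.515.
The tax multiplier is −c × k ≈ −1.015, so ΔY = k × (−c·ΔT) = (+$320.93 billion) / 0.66 ≈ +$486.3 billion.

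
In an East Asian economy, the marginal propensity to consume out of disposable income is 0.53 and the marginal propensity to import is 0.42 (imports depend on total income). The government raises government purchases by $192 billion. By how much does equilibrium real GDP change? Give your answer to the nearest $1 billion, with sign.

Expenditure multiplier = 1/(1 − c + m) = 1/(1 − 0.53 + 0.42) = 1/0.89 ≈ 1.124.
ΔY = k × ΔG = (+$192 billion) / 0.89 ≈ +$216 billion.

+$216 billion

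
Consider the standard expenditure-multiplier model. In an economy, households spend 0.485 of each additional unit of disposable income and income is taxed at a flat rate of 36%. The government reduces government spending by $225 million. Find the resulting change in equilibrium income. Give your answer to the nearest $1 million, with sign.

−$326 million

Expenditure multiplier = 1/(1 − c(1−t)) = 1/(1 − 0.485×0.64) = 1/0.6896 ≈ 1.45.
ΔY = k × ΔG = (−$225 million) / 0.6896 ≈ −$326 million.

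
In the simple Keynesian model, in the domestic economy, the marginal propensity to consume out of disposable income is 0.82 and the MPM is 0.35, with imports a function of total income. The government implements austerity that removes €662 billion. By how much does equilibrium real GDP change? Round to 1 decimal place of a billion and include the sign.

Government-spending multiplier = 1/(1 − c + m) = 1/(1 − 0.82 + 0.35) = 1/0.53 ≈ 1.887.
ΔY = k × ΔG = (−€662 billion) / 0.53 ≈ −€1,249.1 billion.

−€1,249.1 billion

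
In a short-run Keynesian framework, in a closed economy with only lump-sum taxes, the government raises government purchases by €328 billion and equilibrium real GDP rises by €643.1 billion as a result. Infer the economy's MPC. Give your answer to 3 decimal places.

0.490

Implied spending multiplier k = ΔY/ΔG = 643.1/328 ≈ 1.9607.
Since k = 1/(1 − MPC), MPC = 1 − 1/k = 1 − ΔG/ΔY = 1 − 328/643.1 ≈ 0.490.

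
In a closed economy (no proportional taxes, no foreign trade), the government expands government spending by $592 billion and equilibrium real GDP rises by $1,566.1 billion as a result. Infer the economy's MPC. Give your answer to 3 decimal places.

0.622

Implied spending multiplier k = ΔY/ΔG = 1,566.1/592 ≈ 2.6454.
Since k = 1/(1 − MPC), MPC = 1 − 1/k = 1 − ΔG/ΔY = 1 − 592/1,566.1 ≈ 0.622.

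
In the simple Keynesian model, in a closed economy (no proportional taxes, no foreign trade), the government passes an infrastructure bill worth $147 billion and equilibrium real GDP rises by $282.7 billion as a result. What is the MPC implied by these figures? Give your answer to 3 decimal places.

Implied spending multiplier k = ΔY/ΔG = 282.7/147 ≈ 1.9231.
Since k = 1/(1 − MPC), MPC = 1 − 1/k = 1 − ΔG/ΔY = 1 − 147/282.7 ≈ 0.480.

0.480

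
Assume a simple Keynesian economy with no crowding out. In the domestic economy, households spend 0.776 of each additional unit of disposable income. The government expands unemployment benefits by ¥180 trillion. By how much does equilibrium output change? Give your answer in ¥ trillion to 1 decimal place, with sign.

The transfer change shifts disposable income by +¥180 trillion, so first-round consumption changes by c·ΔTR = 0.776 × (+¥180 trillion) = +¥139.68 trillion.
Expenditure multiplier = 1/(1 − MPC) = 1/(1 − 0.776) = 1/0.224 ≈ 4.464.
The transfer multiplier is c × k ≈ 3.464, so ΔY = k × (c·ΔTR) = (+¥139.68 trillion) / 0.224 ≈ +¥623.6 trillion.

+¥623.6 trillion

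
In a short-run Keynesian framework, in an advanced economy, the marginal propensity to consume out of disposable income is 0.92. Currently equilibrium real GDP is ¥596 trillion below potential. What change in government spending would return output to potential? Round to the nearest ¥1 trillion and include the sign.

+¥48 trillion

Spending multiplier = 1/(1 − MPC) = 1/(1 − 0.92) = 1/0.08 = 12.5.
Need ΔY = +¥596 trillion, so ΔG = ΔY/k = (+¥596 trillion) × 0.08 ≈ +¥48 trillion.
The government should increase government spending by ¥48 trillion.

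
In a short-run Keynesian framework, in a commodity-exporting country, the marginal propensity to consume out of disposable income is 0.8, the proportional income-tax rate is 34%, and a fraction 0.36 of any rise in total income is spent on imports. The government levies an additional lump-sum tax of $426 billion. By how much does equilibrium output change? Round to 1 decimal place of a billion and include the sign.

−$409.6 billion

A lump-sum tax change of +$426 billion shifts disposable income by −$426 billion; first-round consumption changes by −c × ΔT = −0.8 × (+$426 billion) = −$340.8 billion.
Expenditure multiplier = 1/(1 − c(1−t) + m) = 1/(1 − 0.8×0.66 + 0.36) = 1/0.832 ≈ 1.202.
The tax multiplier is −c × k ≈ −0.962, so ΔY = k × (−c·ΔT) = (−$340.8 billion) / 0.832 ≈ −$409.6 billion.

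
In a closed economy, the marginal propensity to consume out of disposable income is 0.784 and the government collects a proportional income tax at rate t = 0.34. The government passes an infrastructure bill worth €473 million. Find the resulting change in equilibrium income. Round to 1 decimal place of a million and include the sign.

Government-spending multiplier = 1/(1 − c(1−t)) = 1/(1 − 0.784×0.66) = 1/0.48256 ≈ 2.072.
ΔY = k × ΔG = (+€473 million) / 0.48256 ≈ +€980.2 million.

+€980.2 million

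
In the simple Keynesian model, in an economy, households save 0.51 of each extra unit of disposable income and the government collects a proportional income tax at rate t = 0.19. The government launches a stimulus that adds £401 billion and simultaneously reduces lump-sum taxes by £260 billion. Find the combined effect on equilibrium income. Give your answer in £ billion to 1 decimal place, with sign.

+£876.1 billion

MPC = 1 − MPS = 1 − 0.51 = 0.49.
Expenditure multiplier = 1/(1 − c(1−t)) = 1/(1 − 0.49×0.81) = 1/0.6031 ≈ 1.658.
ΔG contributes k·ΔG = (+£401 billion) / 0.6031 ≈ +£664.9 billion.
ΔT of −£260 billion changes first-round spending by −c·ΔT = +£127.4 billion, contributing k·(−c·ΔT) = (+£127.4 billion) / 0.6031 ≈ +£211.2 billion.
Net ΔY = k(ΔG − c·ΔT) = (+£528.4 billion) / 0.6031 ≈ +£876.1 billion.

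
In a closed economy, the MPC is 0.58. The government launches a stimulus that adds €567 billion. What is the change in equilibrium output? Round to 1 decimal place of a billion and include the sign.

Spending multiplier = 1/(1 − MPC) = 1/(1 − 0.58) = 1/0.42 ≈ 2.381.
ΔY = k × ΔG = (+€567 billion) / 0.42 = +€1,350 billion.

+€1,350.0 billion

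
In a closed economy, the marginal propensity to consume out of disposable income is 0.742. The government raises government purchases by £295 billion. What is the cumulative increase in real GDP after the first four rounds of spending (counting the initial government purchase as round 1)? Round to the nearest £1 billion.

£797 billion

Round 1 adds ΔG = £295 billion; each later round is MPC = 0.742 times the previous.
After 4 rounds: 295 + 218.89 + 162.41638 + 120.51295396 = ΔG·(1 − c^4)/(1 − c) = 295 × (1 − 0.303120718096)/0.258 ≈ £797 billion.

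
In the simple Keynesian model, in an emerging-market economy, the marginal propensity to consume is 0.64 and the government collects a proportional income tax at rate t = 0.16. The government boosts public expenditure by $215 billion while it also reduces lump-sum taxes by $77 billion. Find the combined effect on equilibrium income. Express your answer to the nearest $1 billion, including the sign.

Expenditure multiplier = 1/(1 − c(1−t)) = 1/(1 − 0.64×0.84) = 1/0.4624 ≈ 2.163.
ΔG contributes k·ΔG = (+$215 billion) / 0.4624 ≈ +$465 billion.
ΔT of −$77 billion changes first-round spending by −c·ΔT = +$49.28 billion, contributing k·(−c·ΔT) = (+$49.28 billion) / 0.4624 ≈ +$106.6 billion.
Net ΔY = k(ΔG − c·ΔT) = (+$264.28 billion) / 0.4624 ≈ +$572 billion.

+$572 billion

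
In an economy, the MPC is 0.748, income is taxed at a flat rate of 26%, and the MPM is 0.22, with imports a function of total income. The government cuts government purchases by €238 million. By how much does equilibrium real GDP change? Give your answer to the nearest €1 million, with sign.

−€357 million

Spending multiplier = 1/(1 − c(1−t) + m) = 1/(1 − 0.748×0.74 + 0.22) = 1/0.66648 ≈ 1.5.
ΔY = k × ΔG = (−€238 million) / 0.66648 ≈ −€357 million.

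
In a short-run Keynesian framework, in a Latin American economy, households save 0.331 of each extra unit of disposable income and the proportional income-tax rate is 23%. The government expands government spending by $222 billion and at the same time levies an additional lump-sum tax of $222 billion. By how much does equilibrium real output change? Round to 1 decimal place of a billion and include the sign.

+$151.5 billion

MPC = 1 − MPS = 1 − 0.331 = 0.669.
Expenditure multiplier = 1/(1 − c(1−t)) = 1/(1 − 0.669×0.77) = 1/0.48487 ≈ 2.062.
ΔG contributes k·ΔG = (+$222 billion) / 0.48487 ≈ +$457.9 billion.
ΔT of +$222 billion changes first-round spending by −c·ΔT = −$148.518 billion, contributing k·(−c·ΔT) = (−$148.518 billion) / 0.48487 ≈ −$306.3 billion.
Net ΔY = k(ΔG − c·ΔT) = (+$73.482 billion) / 0.48487 ≈ +$151.5 billion.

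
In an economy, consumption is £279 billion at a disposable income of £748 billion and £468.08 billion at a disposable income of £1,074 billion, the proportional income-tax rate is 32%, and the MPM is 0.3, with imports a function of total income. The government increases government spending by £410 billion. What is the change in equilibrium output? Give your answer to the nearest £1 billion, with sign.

MPC = ΔC/ΔYd = (468.08 − 279)/(1,074 − 748) = 189.08/326 = 0.58.
Spending multiplier = 1/(1 − c(1−t) + m) = 1/(1 − 0.58×0.68 + 0.3) = 1/0.9056 ≈ 1.104.
ΔY = k × ΔG = (+£410 billion) / 0.9056 ≈ +£453 billion.

+£453 billion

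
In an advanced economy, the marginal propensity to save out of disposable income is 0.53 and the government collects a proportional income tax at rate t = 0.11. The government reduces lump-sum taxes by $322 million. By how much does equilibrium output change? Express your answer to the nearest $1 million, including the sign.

+$260 million

MPC = 1 − MPS = 1 − 0.53 = 0.47.
A lump-sum tax change of −$322 million shifts disposable income by +$322 million; first-round consumption changes by −c × ΔT = −0.47 × (−$322 million) = +$151.34 million.
Expenditure multiplier = 1/(1 − c(1−t)) = 1/(1 − 0.47×0.89) = 1/0.5817 ≈ 1.719.
The tax multiplier is −c × k ≈ −0.808, so ΔY = k × (−c·ΔT) = (+$151.34 million) / 0.5817 ≈ +$260 million.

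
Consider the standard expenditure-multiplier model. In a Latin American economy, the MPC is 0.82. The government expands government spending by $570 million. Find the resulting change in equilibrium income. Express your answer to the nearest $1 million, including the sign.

+$3,167 million

Expenditure multiplier = 1/(1 − MPC) = 1/(1 − 0.82) = 1/0.18 ≈ 5.556.
ΔY = k × ΔG = (+$570 million) / 0.18 ≈ +$3,167 million.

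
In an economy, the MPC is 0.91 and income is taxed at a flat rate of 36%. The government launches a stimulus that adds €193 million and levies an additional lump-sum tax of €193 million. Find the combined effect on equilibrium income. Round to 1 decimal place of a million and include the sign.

Expenditure multiplier = 1/(1 − c(1−t)) = 1/(1 − 0.91×0.64) = 1/0.4176 ≈ 2.395.
ΔG contributes k·ΔG = (+€193 million) / 0.4176 ≈ +€462.2 million.
ΔT of +€193 million changes first-round spending by −c·ΔT = −€175.63 million, contributing k·(−c·ΔT) = (−€175.63 million) / 0.4176 ≈ −€420.6 million.
Net ΔY = k(ΔG − c·ΔT) = (+€17.37 million) / 0.4176 ≈ +€41.6 million.

+€41.6 million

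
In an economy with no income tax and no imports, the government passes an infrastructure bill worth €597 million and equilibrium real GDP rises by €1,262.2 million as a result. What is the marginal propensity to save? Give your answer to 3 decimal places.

0.473

Implied spending multiplier k = ΔY/ΔG = 1,262.2/597 ≈ 2.1142.
Since k = 1/(1 − MPC), MPC = 1 − 1/k = 1 − ΔG/ΔY = 1 − 597/1,262.2 ≈ 0.527.
MPS = 1 − MPC = 0.473.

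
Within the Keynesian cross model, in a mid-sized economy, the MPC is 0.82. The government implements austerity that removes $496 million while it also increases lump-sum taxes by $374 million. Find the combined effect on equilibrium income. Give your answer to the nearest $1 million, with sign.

−$4,459 million

Expenditure multiplier = 1/(1 − MPC) = 1/(1 − 0.82) = 1/0.18 ≈ 5.556.
ΔG contributes k·ΔG = (−$496 million) / 0.18 ≈ −$2,755.6 million.
ΔT of +$374 million changes first-round spending by −c·ΔT = −$306.68 million, contributing k·(−c·ΔT) = (−$306.68 million) / 0.18 ≈ −$1,703.8 million.
Net ΔY = k(ΔG − c·ΔT) = (−$802.68 million) / 0.18 ≈ −$4,459 million.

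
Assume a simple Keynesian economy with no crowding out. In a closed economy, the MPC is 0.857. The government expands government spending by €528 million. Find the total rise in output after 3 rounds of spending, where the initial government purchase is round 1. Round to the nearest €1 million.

Round 1 adds ΔG = €528 million; each later round is MPC = 0.857 times the previous.
After 3 rounds: 528 + 452.496 + 387.789072 = ΔG·(1 − c^3)/(1 − c) = 528 × (1 − 0.629422793)/0.143 ≈ €1,368 million.

€1,368 million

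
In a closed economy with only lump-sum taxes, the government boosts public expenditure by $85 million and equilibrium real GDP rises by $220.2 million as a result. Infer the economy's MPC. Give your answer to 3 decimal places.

0.614

Implied spending multiplier k = ΔY/ΔG = 220.2/85 ≈ 2.5906.
Since k = 1/(1 − MPC), MPC = 1 − 1/k = 1 − ΔG/ΔY = 1 − 85/220.2 ≈ 0.614.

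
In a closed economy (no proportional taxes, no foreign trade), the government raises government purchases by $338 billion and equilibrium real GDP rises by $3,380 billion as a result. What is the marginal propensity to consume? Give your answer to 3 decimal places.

0.900

Implied spending multiplier k = ΔY/ΔG = 3,380/338 = 10.
Since k = 1/(1 − MPC), MPC = 1 − 1/k = 1 − ΔG/ΔY = 1 − 338/3,380 = 0.900.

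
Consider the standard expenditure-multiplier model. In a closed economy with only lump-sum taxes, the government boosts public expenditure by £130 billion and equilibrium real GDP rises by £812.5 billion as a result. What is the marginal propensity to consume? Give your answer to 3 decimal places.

Implied spending multiplier k = ΔY/ΔG = 812.5/130 = 6.25.
Since k = 1/(1 − MPC), MPC = 1 − 1/k = 1 − ΔG/ΔY = 1 − 130/812.5 = 0.840.

0.840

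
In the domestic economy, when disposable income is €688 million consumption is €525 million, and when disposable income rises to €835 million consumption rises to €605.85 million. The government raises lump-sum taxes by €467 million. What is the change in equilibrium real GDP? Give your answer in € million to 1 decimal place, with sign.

MPC = ΔC/ΔYd = (605.85 − 525)/(835 − 688) = 80.85/147 = 0.55.
A lump-sum tax change of +€467 million shifts disposable income by −€467 million; first-round consumption changes by −c × ΔT = −0.55 × (+€467 million) = −€256.85 million.
Expenditure multiplier = 1/(1 − MPC) = 1/(1 − 0.55) = 1/0.45 ≈ 2.222.
The tax multiplier is −c × k ≈ −1.222, so ΔY = k × (−c·ΔT) = (−€256.85 million) / 0.45 ≈ −€570.8 million.

−€570.8 million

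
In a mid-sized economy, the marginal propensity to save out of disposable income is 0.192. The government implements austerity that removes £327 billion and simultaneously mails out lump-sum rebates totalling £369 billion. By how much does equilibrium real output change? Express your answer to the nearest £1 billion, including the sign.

−£150 billion

MPC = 1 − MPS = 1 − 0.192 = 0.808.
Expenditure multiplier = 1/(1 − MPC) = 1/(1 − 0.808) = 1/0.192 ≈ 5.208.
ΔG contributes k·ΔG = (−£327 billion) / 0.192 ≈ −£1,703.1 billion.
ΔT of −£369 billion changes first-round spending by −c·ΔT = +£298.152 billion, contributing k·(−c·ΔT) = (+£298.152 billion) / 0.192 ≈ +£1,552.9 billion.
Net ΔY = k(ΔG − c·ΔT) = (−£28.848 billion) / 0.192 ≈ −£150 billion.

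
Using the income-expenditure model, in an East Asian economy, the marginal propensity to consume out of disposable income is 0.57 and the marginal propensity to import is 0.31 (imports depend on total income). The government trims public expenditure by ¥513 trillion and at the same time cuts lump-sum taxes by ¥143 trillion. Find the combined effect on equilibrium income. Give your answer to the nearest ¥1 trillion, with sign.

−¥583 trillion

Expenditure multiplier = 1/(1 − c + m) = 1/(1 − 0.57 + 0.31) = 1/0.74 ≈ 1.351.
ΔG contributes k·ΔG = (−¥513 trillion) / 0.74 ≈ −¥693.2 trillion.
ΔT of −¥143 trillion changes first-round spending by −c·ΔT = +¥81.51 trillion, contributing k·(−c·ΔT) = (+¥81.51 trillion) / 0.74 ≈ +¥110.1 trillion.
Net ΔY = k(ΔG − c·ΔT) = (−¥431.49 trillion) / 0.74 ≈ −¥583 trillion.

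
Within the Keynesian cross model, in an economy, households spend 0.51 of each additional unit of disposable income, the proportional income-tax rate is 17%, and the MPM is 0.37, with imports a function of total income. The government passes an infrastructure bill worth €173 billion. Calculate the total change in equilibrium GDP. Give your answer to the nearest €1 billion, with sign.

Government-spending multiplier = 1/(1 − c(1−t) + m) = 1/(1 − 0.51×0.83 + 0.37) = 1/0.9467 ≈ 1.056.
ΔY = k × ΔG = (+€173 billion) / 0.9467 ≈ +€183 billion.

+€183 billion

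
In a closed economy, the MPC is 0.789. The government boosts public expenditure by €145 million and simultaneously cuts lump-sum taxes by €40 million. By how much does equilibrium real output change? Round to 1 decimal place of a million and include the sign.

+€836.8 million

Expenditure multiplier = 1/(1 − MPC) = 1/(1 − 0.789) = 1/0.211 ≈ 4.739.
ΔG contributes k·ΔG = (+€145 million) / 0.211 ≈ +€687.2 million.
ΔT of −€40 million changes first-round spending by −c·ΔT = +€31.56 million, contributing k·(−c·ΔT) = (+€31.56 million) / 0.211 ≈ +€149.6 million.
Net ΔY = k(ΔG − c·ΔT) = (+€176.56 million) / 0.211 ≈ +€836.8 million.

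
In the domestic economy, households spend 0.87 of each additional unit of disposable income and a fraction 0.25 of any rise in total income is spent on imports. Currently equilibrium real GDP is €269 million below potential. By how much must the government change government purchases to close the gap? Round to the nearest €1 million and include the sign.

+€102 million

Spending multiplier = 1/(1 − c + m) = 1/(1 − 0.87 + 0.25) = 1/0.38 ≈ 2.632.
Need ΔY = +€269 million, so ΔG = ΔY/k = (+€269 million) × 0.38 ≈ +€102 million.
The government should increase government purchases by €102 million.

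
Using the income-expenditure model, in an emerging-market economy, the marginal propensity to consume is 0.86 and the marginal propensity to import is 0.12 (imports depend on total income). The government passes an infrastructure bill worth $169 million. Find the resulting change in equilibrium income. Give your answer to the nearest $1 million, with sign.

+$650 million

Government-spending multiplier = 1/(1 − c + m) = 1/(1 − 0.86 + 0.12) = 1/0.26 ≈ 3.846.
ΔY = k × ΔG = (+$169 million) / 0.26 = +$650 million.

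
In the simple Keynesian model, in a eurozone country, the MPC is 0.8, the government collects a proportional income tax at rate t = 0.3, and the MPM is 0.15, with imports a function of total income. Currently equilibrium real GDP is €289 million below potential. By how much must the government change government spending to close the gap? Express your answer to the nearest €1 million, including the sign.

Spending multiplier = 1/(1 − c(1−t) + m) = 1/(1 − 0.8×0.7 + 0.15) = 1/0.59 ≈ 1.695.
Need ΔY = +€289 million, so ΔG = ΔY/k = (+€289 million) × 0.59 ≈ +€171 million.
The government should increase government spending by €171 million.

+€171 million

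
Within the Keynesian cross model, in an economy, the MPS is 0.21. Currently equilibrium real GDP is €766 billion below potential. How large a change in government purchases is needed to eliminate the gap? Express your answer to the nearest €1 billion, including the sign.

+€161 billion

MPC = 1 − MPS = 1 − 0.21 = 0.79.
Spending multiplier = 1/(1 − MPC) = 1/(1 − 0.79) = 1/0.21 ≈ 4.762.
Need ΔY = +€766 billion, so ΔG = ΔY/k = (+€766 billion) × 0.21 ≈ +€161 billion.
The government should increase government purchases by €161 billion.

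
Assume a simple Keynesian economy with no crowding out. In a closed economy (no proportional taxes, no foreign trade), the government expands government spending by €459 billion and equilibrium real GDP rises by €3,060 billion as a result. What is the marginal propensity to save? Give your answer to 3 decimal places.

0.150

Implied spending multiplier k = ΔY/ΔG = 3,060/459 ≈ 6.6667.
Since k = 1/(1 − MPC), MPC = 1 − 1/k = 1 − ΔG/ΔY = 1 − 459/3,060 = 0.850.
MPS = 1 − MPC = 0.150.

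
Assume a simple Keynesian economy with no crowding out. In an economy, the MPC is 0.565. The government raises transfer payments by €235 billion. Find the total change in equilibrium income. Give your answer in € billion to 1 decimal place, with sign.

The transfer change shifts disposable income by +€235 billion, so first-round consumption changes by c·ΔTR = 0.565 × (+€235 billion) = +€132.775 billion.
Expenditure multiplier = 1/(1 − MPC) = 1/(1 − 0.565) = 1/0.435 ≈ 2.299.
The transfer multiplier is c × k ≈ 1.299, so ΔY = k × (c·ΔTR) = (+€132.775 billion) / 0.435 ≈ +€305.2 billion.

+€305.2 billion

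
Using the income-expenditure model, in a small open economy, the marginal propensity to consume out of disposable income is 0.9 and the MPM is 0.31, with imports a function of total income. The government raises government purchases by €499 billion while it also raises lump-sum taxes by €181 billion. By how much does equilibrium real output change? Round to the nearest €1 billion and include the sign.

Expenditure multiplier = 1/(1 − c + m) = 1/(1 − 0.9 + 0.31) = 1/0.41 ≈ 2.439.
ΔG contributes k·ΔG = (+€499 billion) / 0.41 ≈ +€1,217.1 billion.
ΔT of +€181 billion changes first-round spending by −c·ΔT = −€162.9 billion, contributing k·(−c·ΔT) = (−€162.9 billion) / 0.41 ≈ −€397.3 billion.
Net ΔY = k(ΔG − c·ΔT) = (+€336.1 billion) / 0.41 ≈ +€820 billion.

+€820 billion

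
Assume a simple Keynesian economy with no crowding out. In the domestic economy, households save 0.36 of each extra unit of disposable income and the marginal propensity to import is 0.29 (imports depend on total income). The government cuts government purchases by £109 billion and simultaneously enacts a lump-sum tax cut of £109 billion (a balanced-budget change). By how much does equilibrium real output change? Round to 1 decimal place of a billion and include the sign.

−£60.4 billion

MPC = 1 − MPS = 1 − 0.36 = 0.64.
Expenditure multiplier = 1/(1 − c + m) = 1/(1 − 0.64 + 0.29) = 1/0.65 ≈ 1.538.
ΔG contributes k·ΔG = (−£109 billion) / 0.65 ≈ −£167.7 billion.
ΔT of −£109 billion changes first-round spending by −c·ΔT = +£69.76 billion, contributing k·(−c·ΔT) = (+£69.76 billion) / 0.65 ≈ +£107.3 billion.
Net ΔY = k(ΔG − c·ΔT) = (−£39.24 billion) / 0.65 ≈ −£60.4 billion.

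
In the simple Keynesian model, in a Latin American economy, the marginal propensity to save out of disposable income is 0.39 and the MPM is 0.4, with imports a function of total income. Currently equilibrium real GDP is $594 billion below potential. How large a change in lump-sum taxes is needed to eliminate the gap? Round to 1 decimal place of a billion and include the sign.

−$769.3 billion

MPC = 1 − MPS = 1 − 0.39 = 0.61.
Spending multiplier = 1/(1 − c + m) = 1/(1 − 0.61 + 0.4) = 1/0.79 ≈ 1.266.
Tax multiplier = −c·k = −0.61/0.79 ≈ −0.772. Need ΔY = +$594 billion, so ΔT = ΔY/(−c·k) = −(+$594 billion) × 0.79 / 0.61 ≈ −$769.3 billion.
The government should cut lump-sum taxes by $769.3 billion.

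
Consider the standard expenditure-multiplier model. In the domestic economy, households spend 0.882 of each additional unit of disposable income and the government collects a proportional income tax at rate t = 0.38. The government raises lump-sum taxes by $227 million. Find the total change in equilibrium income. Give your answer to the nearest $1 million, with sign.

A lump-sum tax change of +$227 million shifts disposable income by −$227 million; first-round consumption changes by −c × ΔT = −0.882 × (+$227 million) = −$200.214 million.
Expenditure multiplier = 1/(1 − c(1−t)) = 1/(1 − 0.882×0.62) = 1/0.45316 ≈ 2.207.
The tax multiplier is −c × k ≈ −1.946, so ΔY = k × (−c·ΔT) = (−$200.214 million) / 0.45316 ≈ −$442 million.

−$442 million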